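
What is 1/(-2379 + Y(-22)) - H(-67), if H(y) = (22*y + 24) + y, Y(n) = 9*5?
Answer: 3540677/2334 ≈ 1517.0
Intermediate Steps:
Y(n) = 45
H(y) = 24 + 23*y (H(y) = (24 + 22*y) + y = 24 + 23*y)
1/(-2379 + Y(-22)) - H(-67) = 1/(-2379 + 45) - (24 + 23*(-67)) = 1/(-2334) - (24 - 1541) = -1/2334 - 1*(-1517) = -1/2334 + 1517 = 3540677/2334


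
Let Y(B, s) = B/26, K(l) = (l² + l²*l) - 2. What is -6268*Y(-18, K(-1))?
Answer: 56412/13 ≈ 4339.4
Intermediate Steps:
K(l) = -2 + l² + l³ (K(l) = (l² + l³) - 2 = -2 + l² + l³)
Y(B, s) = B/26 (Y(B, s) = B*(1/26) = B/26)
-6268*Y(-18, K(-1)) = -3134*(-18)/13 = -6268*(-9/13) = 56412/13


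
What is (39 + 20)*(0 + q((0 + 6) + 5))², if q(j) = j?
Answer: 7139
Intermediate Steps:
(39 + 20)*(0 + q((0 + 6) + 5))² = (39 + 20)*(0 + ((0 + 6) + 5))² = 59*(0 + (6 + 5))² = 59*(0 + 11)² = 59*11² = 59*121 = 7139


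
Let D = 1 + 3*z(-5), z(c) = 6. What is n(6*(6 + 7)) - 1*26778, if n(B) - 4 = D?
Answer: -26755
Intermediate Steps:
D = 19 (D = 1 + 3*6 = 1 + 18 = 19)
n(B) = 23 (n(B) = 4 + 19 = 23)
n(6*(6 + 7)) - 1*26778 = 23 - 1*26778 = 23 - 26778 = -26755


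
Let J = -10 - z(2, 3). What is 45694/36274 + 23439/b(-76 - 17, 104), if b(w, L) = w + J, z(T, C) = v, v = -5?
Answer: -60410591/253918 ≈ -237.91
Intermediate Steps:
z(T, C) = -5
J = -5 (J = -10 - 1*(-5) = -10 + 5 = -5)
b(w, L) = -5 + w (b(w, L) = w - 5 = -5 + w)
45694/36274 + 23439/b(-76 - 17, 104) = 45694/36274 + 23439/(-5 + (-76 - 17)) = 45694*(1/36274) + 23439/(-5 - 93) = 22847/18137 + 23439/(-98) = 22847/18137 + 23439*(-1/98) = 22847/18137 - 23439/98 = -60410591/253918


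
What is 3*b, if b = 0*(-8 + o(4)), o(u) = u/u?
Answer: 0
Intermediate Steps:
o(u) = 1
b = 0 (b = 0*(-8 + 1) = 0*(-7) = 0)
3*b = 3*0 = 0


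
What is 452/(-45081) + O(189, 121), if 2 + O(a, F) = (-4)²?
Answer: 630682/45081 ≈ 13.990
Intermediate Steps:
O(a, F) = 14 (O(a, F) = -2 + (-4)² = -2 + 16 = 14)
452/(-45081) + O(189, 121) = 452/(-45081) + 14 = 452*(-1/45081) + 14 = -452/45081 + 14 = 630682/45081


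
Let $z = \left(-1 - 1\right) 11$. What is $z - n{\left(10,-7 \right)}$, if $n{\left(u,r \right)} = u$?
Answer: $-32$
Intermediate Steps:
$z = -22$ ($z = \left(-2\right) 11 = -22$)
$z - n{\left(10,-7 \right)} = -22 - 10 = -32$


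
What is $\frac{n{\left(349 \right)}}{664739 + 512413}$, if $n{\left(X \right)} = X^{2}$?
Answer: $\frac{121801}{1177152} \approx 0.10347$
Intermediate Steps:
$\frac{n{\left(349 \right)}}{664739 + 512413} = \frac{349^{2}}{664739 + 512413} = \frac{121801}{1177152}$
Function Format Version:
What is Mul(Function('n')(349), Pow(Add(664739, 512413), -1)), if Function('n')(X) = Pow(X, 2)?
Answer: Rational(121801, 1177152) ≈ 0.10347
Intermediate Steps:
Mul(Function('n')(349), Pow(Add(664739, 512413), -1)) = Mul(Pow(349, 2), Pow(Add(664739, 512413), -1)) = Mul(121801, Pow(1177152, -1)) = Mul(121801, Rational(1, 1177152)) = Rational(121801, 1177152)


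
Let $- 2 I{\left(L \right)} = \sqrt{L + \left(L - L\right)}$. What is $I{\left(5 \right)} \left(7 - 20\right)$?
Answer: $\frac{13 \sqrt{5}}{2} \approx 14.534$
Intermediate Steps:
$I{\left(L \right)} = - \frac{\sqrt{L}}{2}$ ($I{\left(L \right)} = - \frac{\sqrt{L + \left(L - L\right)}}{2} = - \frac{\sqrt{L + 0}}{2} = - \frac{\sqrt{L}}{2}$)
$I{\left(5 \right)} \left(7 - 20\right) = - \frac{\sqrt{5}}{2} \left(7 - 20\right) = - \frac{\sqrt{5}}{2} \left(-13\right) = \frac{13 \sqrt{5}}{2}$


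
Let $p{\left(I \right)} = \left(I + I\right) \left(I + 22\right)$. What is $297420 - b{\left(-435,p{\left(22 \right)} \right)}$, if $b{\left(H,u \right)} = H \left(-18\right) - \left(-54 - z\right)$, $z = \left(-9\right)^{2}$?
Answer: $289455$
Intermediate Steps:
$z = 81$
$p{\left(I \right)} = 2 I \left(22 + I\right)$
$b{\left(H,u \right)} = 135 - 18 H$ ($b{\left(H,u \right)} = H \left(-18\right) - \left(-54 - 81\right) = - 18 H - \left(-54 - 81\right) = - 18 H - -135 = - 18 H + 135 = 135 - 18 H$)
$297420 - b{\left(-435,p{\left(22 \right)} \right)} = 297420 - \left(135 - -7830\right) = 297420 - \left(135 + 7830\right) = 297420 - 7965 = 289455$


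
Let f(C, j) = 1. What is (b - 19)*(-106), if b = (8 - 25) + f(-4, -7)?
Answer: 3710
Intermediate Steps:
b = -16 (b = (8 - 25) + 1 = -17 + 1 = -16)
(b - 19)*(-106) = (-16 - 19)*(-106) = -35*(-106) = 3710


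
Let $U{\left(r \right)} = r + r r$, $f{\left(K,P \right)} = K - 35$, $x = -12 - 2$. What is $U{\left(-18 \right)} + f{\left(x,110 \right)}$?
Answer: $257$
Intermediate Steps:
$x = -14$ ($x = -12 - 2 = -14$)
$f{\left(K,P \right)} = -35 + K$ ($f{\left(K,P \right)} = K - 35 = -35 + K$)
$U{\left(r \right)} = r + r^{2}$
$U{\left(-18 \right)} + f{\left(x,110 \right)} = - 18 \left(1 - 18\right) - 49 = \left(-18\right) \left(-17\right) - 49 = 306 - 49 = 257$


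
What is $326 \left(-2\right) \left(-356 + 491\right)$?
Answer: $-88020$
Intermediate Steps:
$326 \left(-2\right) \left(-356 + 491\right) = \left(-652\right) 135 = -88020$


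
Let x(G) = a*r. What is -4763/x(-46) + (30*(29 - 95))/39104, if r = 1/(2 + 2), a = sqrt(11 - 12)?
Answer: -495/9776 + 19052*I ≈ -0.050634 + 19052.0*I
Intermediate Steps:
a = I (a = sqrt(-1) = I ≈ 1.0*I)
r = 1/4 ≈ 0.25000
x(G) = I/4 (x(G) = I*(1/4) = I/4)
-4763/x(-46) + (30*(29 - 95))/39104 = -4763*(-4*I) + (30*(29 - 95))/39104 = -(-19052)*I + (30*(-66))*(1/39104) = 19052*I - 1980*1/39104 = 19052*I - 495/9776 = -495/9776 + 19052*I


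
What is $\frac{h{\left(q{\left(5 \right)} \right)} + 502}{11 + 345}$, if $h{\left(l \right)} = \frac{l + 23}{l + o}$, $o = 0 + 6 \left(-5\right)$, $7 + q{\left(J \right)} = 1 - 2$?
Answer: $\frac{19061}{13528} \approx 1.409$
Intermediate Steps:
$q{\left(J \right)} = -8$ ($q{\left(J \right)} = -7 + \left(1 - 2\right) = -7 - 1 = -8$)
$o = -30$ ($o = 0 - 30 = -30$)
$h{\left(l \right)} = \frac{23 + l}{-30 + l}$ ($h{\left(l \right)} = \frac{l + 23}{l - 30} = \frac{23 + l}{-30 + l}$)
$\frac{h{\left(q{\left(5 \right)} \right)} + 502}{11 + 345} = \frac{\frac{23 - 8}{-30 - 8} + 502}{11 + 345} = \frac{\frac{1}{-38} \cdot 15 + 502}{356} = \left(\left(- \frac{1}{38}\right) 15 + 502\right) \frac{1}{356} = \left(- \frac{15}{38} + 502\right) \frac{1}{356} = \frac{19061}{38} \cdot \frac{1}{356} = \frac{19061}{13528}$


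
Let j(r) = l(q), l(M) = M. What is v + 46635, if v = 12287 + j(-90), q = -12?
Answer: 58910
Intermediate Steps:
j(r) = -12
v = 12275 (v = 12287 - 12 = 12275)
v + 46635 = 12275 + 46635 = 58910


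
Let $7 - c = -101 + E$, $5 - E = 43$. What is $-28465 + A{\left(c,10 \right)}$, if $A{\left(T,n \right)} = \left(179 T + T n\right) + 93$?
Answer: $-778$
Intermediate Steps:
$E = -38$ ($E = 5 - 43 = -38$)
$c = 146$ ($c = 7 - \left(-101 - 38\right) = 7 - -139 = 7 + 139 = 146$)
$A{\left(T,n \right)} = 93 + 179 T + T n$
$-28465 + A{\left(c,10 \right)} = -28465 + \left(93 + 179 \cdot 146 + 146 \cdot 10\right) = -28465 + \left(93 + 26134 + 1460\right) = -28465 + 27687 = -778$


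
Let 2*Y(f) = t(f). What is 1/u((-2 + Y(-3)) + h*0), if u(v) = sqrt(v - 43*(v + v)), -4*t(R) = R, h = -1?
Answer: 2*sqrt(2210)/1105 ≈ 0.085087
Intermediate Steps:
t(R) = -R/4
Y(f) = -f/8 (Y(f) = (-f/4)/2 = -f/8)
u(v) = sqrt(85)*sqrt(-v) (u(v) = sqrt(v - 86*v) = sqrt(-85*v) = sqrt(85)*sqrt(-v))
1/u((-2 + Y(-3)) + h*0) = 1/(sqrt(85)*sqrt(-((-2 - 1/8*(-3)) - 1*0))) = 1/(sqrt(85)*sqrt(-((-2 + 3/8) + 0))) = 1/(sqrt(85)*sqrt(-(-13/8 + 0))) = 1/(sqrt(85)*sqrt(-1*(-13/8))) = 1/(sqrt(85)*sqrt(13/8)) = 1/(sqrt(85)*(sqrt(26)/4)) = 1/(sqrt(2210)/4) = 2*sqrt(2210)/1105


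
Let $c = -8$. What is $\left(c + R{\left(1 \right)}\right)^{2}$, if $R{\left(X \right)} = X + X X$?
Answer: $36$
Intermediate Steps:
$R{\left(X \right)} = X + X^{2}$
$\left(c + R{\left(1 \right)}\right)^{2} = \left(-8 + 1 \left(1 + 1\right)\right)^{2} = \left(-8 + 1 \cdot 2\right)^{2} = \left(-8 + 2\right)^{2} = \left(-6\right)^{2} = 36$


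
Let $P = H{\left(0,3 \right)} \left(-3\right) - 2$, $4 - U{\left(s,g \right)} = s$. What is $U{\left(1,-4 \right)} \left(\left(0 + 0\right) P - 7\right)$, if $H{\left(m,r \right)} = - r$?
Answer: $-21$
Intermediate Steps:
$U{\left(s,g \right)} = 4 - s$
$P = 7$ ($P = \left(-1\right) 3 \left(-3\right) - 2 = \left(-3\right) \left(-3\right) - 2 = 9 - 2 = 7$)
$U{\left(1,-4 \right)} \left(\left(0 + 0\right) P - 7\right) = \left(4 - 1\right) \left(\left(0 + 0\right) 7 - 7\right) = \left(4 - 1\right) \left(0 \cdot 7 - 7\right) = 3 \left(0 - 7\right) = 3 \left(-7\right) = -21$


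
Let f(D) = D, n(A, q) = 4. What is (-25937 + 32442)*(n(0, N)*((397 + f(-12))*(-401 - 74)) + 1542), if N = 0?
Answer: -4748376790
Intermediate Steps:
(-25937 + 32442)*(n(0, N)*((397 + f(-12))*(-401 - 74)) + 1542) = (-25937 + 32442)*(4*((397 - 12)*(-401 - 74)) + 1542) = 6505*(4*(385*(-475)) + 1542) = 6505*(4*(-182875) + 1542) = 6505*(-731500 + 1542) = 6505*(-729958) = -4748376790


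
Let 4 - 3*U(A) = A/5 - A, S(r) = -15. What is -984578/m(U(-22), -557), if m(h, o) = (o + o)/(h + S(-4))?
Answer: -144240677/8355 ≈ -17264.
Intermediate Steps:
U(A) = 4/3 + 4*A/15 (U(A) = 4/3 - (A/5 - A)/3 = 4/3 - (-4)*A/15 = 4/3 + 4*A/15)
m(h, o) = 2*o/(-15 + h) (m(h, o) = (o + o)/(h - 15) = (2*o)/(-15 + h) = 2*o/(-15 + h))
-984578/m(U(-22), -557) = -984578/(2*(-557)/(-15 + (4/3 + (4/15)*(-22)))) = -984578/(2*(-557)/(-15 + (4/3 - 88/15))) = -984578/(2*(-557)/(-15 - 68/15)) = -984578/(2*(-557)/(-293/15)) = -984578/(2*(-557)*(-15/293)) = -984578/16710/293 = -984578*293/16710 = -144240677/8355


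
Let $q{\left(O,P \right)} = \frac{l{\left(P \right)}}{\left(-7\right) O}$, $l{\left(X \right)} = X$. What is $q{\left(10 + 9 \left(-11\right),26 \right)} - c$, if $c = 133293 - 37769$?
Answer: $- \frac{59511426}{623} \approx -95524.0$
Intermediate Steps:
$q{\left(O,P \right)} = - \frac{P}{7 O}$ ($q{\left(O,P \right)} = \frac{P}{\left(-7\right) O} = P \left(- \frac{1}{7 O}\right) = - \frac{P}{7 O}$)
$c = 95524$
$q{\left(10 + 9 \left(-11\right),26 \right)} - c = \left(- \frac{1}{7}\right) 26 \frac{1}{10 + 9 \left(-11\right)} - 95524 = \left(- \frac{1}{7}\right) 26 \frac{1}{10 - 99} - 95524 = \left(- \frac{1}{7}\right) 26 \frac{1}{-89} - 95524 = \left(- \frac{1}{7}\right) 26 \left(- \frac{1}{89}\right) - 95524 = \frac{26}{623} - 95524 = - \frac{59511426}{623}$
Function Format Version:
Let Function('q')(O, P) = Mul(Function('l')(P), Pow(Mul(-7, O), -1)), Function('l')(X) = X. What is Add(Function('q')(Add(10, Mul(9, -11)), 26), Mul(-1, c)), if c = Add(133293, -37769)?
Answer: Rational(-59511426, 623) ≈ -95524.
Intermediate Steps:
Function('q')(O, P) = Mul(Rational(-1, 7), P, Pow(O, -1)) (Function('q')(O, P) = Mul(P, Pow(Mul(-7, O), -1)) = Mul(P, Mul(Rational(-1, 7), Pow(O, -1))) = Mul(Rational(-1, 7), P, Pow(O, -1)))
c = 95524
Add(Function('q')(Add(10, Mul(9, -11)), 26), Mul(-1, c)) = Add(Mul(Rational(-1, 7), 26, Pow(Add(10, Mul(9, -11)), -1)), Mul(-1, 95524)) = Add(Mul(Rational(-1, 7), 26, Pow(Add(10, -99), -1)), -95524) = Add(Mul(Rational(-1, 7), 26, Pow(-89, -1)), -95524) = Add(Mul(Rational(-1, 7), 26, Rational(-1, 89)), -95524) = Add(Rational(26, 623), -95524) = Rational(-59511426, 623)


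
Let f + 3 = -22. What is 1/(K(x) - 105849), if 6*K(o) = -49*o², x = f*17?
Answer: -6/9485719 ≈ -6.3253e-7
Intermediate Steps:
f = -25 (f = -3 - 22 = -25)
x = -425 (x = -25*17 = -425)
K(o) = -49*o²/6 (K(o) = (-49*o²)/6 = -49*o²/6)
1/(K(x) - 105849) = 1/(-49/6*(-425)² - 105849) = 1/(-49/6*180625 - 105849) = 1/(-8850625/6 - 105849) = 1/(-9485719/6) = -6/9485719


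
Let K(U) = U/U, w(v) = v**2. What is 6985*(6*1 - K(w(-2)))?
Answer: 34925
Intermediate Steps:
K(U) = 1
6985*(6*1 - K(w(-2))) = 6985*(6*1 - 1*1) = 6985*(6 - 1) = 6985*5 = 34925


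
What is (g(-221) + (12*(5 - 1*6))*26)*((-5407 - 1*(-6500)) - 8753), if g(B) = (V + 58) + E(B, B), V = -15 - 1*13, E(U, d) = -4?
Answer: 2190760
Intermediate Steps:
V = -28 (V = -15 - 13 = -28)
g(B) = 26 (g(B) = (-28 + 58) - 4 = 30 - 4 = 26)
(g(-221) + (12*(5 - 1*6))*26)*((-5407 - 1*(-6500)) - 8753) = (26 + (12*(5 - 1*6))*26)*((-5407 - 1*(-6500)) - 8753) = (26 + (12*(5 - 6))*26)*((-5407 + 6500) - 8753) = (26 + (12*(-1))*26)*(1093 - 8753) = (26 - 12*26)*(-7660) = (26 - 312)*(-7660) = -286*(-7660) = 2190760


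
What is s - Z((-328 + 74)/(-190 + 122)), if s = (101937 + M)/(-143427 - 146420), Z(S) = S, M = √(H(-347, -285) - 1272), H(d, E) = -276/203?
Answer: -40276427/9854798 - 2*I*√13118469/58838941 ≈ -4.087 - 0.00012311*I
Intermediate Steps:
H(d, E) = -276/203 (H(d, E) = -276*1/203 = -276/203)
M = 2*I*√13118469/203 (M = √(-276/203 - 1272) = √(-258492/203) = 2*I*√13118469/203 ≈ 35.684*I)
s = -101937/289847 - 2*I*√13118469/58838941 (s = (101937 + 2*I*√13118469/203)/(-143427 - 146420) = (101937 + 2*I*√13118469/203)/(-289847) = (101937 + 2*I*√13118469/203)*(-1/289847) = -101937/289847 - 2*I*√13118469/58838941 ≈ -0.35169 - 0.00012311*I)
s - Z((-328 + 74)/(-190 + 122)) = (-101937/289847 - 2*I*√13118469/58838941) - (-328 + 74)/(-190 + 122) = (-101937/289847 - 2*I*√13118469/58838941) - (-254)/(-68) = (-101937/289847 - 2*I*√13118469/58838941) - (-254)*(-1)/68 = (-101937/289847 - 2*I*√13118469/58838941) - 1*127/34 = (-101937/289847 - 2*I*√13118469/58838941) - 127/34 = -40276427/9854798 - 2*I*√13118469/58838941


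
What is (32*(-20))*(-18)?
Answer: 11520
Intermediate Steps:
(32*(-20))*(-18) = -640*(-18) = 11520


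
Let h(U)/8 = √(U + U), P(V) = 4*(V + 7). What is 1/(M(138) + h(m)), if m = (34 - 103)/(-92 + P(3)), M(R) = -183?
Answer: -793/144383 - 4*√1794/433149 ≈ -0.0058835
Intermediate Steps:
P(V) = 28 + 4*V (P(V) = 4*(7 + V) = 28 + 4*V)
m = 69/52 (m = (34 - 103)/(-92 + (28 + 4*3)) = -69/(-92 + (28 + 12)) = -69/(-92 + 40) = -69/(-52) = -69*(-1/52) = 69/52 ≈ 1.3269)
h(U) = 8*√2*√U (h(U) = 8*√(U + U) = 8*√(2*U) = 8*(√2*√U) = 8*√2*√U)
1/(M(138) + h(m)) = 1/(-183 + 8*√2*√(69/52)) = 1/(-183 + 8*√2*(√897/26)) = 1/(-183 + 4*√1794/13)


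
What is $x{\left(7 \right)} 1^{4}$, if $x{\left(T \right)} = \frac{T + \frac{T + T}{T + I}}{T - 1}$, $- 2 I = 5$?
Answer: $\frac{91}{54} \approx 1.6852$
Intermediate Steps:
$I = - \frac{5}{2}$ ($I = \left(- \frac{1}{2}\right) 5 = - \frac{5}{2} \approx -2.5$)
$x{\left(T \right)} = \frac{T + \frac{2 T}{- \frac{5}{2} + T}}{-1 + T}$ ($x{\left(T \right)} = \frac{T + \frac{T + T}{T - \frac{5}{2}}}{T - 1} = \frac{T + \frac{2 T}{- \frac{5}{2} + T}}{-1 + T}$)
$x{\left(7 \right)} 1^{4} = \frac{7 \left(-1 + 2 \cdot 7\right)}{5 - 49 + 2 \cdot 7^{2}} \cdot 1^{4} = \frac{7 \left(-1 + 14\right)}{5 - 49 + 2 \cdot 49} \cdot 1 = 7 \frac{1}{5 - 49 + 98} \cdot 13 \cdot 1 = 7 \cdot \frac{1}{54} \cdot 13 \cdot 1 = \frac{91}{54} \cdot 1 = \frac{91}{54}$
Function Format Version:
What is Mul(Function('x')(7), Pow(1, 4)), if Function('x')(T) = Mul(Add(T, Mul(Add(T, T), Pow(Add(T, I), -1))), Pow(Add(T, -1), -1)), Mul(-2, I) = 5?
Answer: Rational(91, 54) ≈ 1.6852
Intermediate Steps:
I = Rational(-5, 2) (I = Mul(Rational(-1, 2), 5) = Rational(-5, 2) ≈ -2.5000)
Function('x')(T) = Mul(Pow(Add(-1, T), -1), Add(T, Mul(2, T, Pow(Add(Rational(-5, 2), T), -1)))) (Function('x')(T) = Mul(Add(T, Mul(Add(T, T), Pow(Add(T, Rational(-5, 2)), -1))), Pow(Add(T, -1), -1)) = Mul(Add(T, Mul(Mul(2, T), Pow(Add(Rational(-5, 2), T), -1))), Pow(Add(-1, T), -1)) = Mul(Add(T, Mul(2, T, Pow(Add(Rational(-5, 2), T), -1))), Pow(Add(-1, T), -1)) = Mul(Pow(Add(-1, T), -1), Add(T, Mul(2, T, Pow(Add(Rational(-5, 2), T), -1)))))
Mul(Function('x')(7), Pow(1, 4)) = Mul(Mul(7, Pow(Add(5, Mul(-7, 7), Mul(2, Pow(7, 2))), -1), Add(-1, Mul(2, 7))), Pow(1, 4)) = Mul(Mul(7, Pow(Add(5, -49, Mul(2, 49)), -1), Add(-1, 14)), 1) = Mul(Mul(7, Pow(Add(5, -49, 98), -1), 13), 1) = Mul(Mul(7, Pow(54, -1), 13), 1) = Mul(Mul(7, Rational(1, 54), 13), 1) = Mul(Rational(91, 54), 1) = Rational(91, 54)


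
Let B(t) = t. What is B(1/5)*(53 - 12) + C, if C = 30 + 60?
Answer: 491/5 ≈ 98.200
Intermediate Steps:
C = 90
B(1/5)*(53 - 12) + C = (53 - 12)/5 + 90 = (1/5)*41 + 90 = 41/5 + 90 = 491/5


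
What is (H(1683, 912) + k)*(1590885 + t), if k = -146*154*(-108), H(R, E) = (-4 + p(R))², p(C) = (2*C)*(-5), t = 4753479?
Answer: 1813294272337392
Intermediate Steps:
p(C) = -10*C
H(R, E) = (-4 - 10*R)²
k = 2428272 (k = -22484*(-108) = 2428272)
(H(1683, 912) + k)*(1590885 + t) = (4*(2 + 5*1683)² + 2428272)*(1590885 + 4753479) = (4*(2 + 8415)² + 2428272)*6344364 = (4*8417² + 2428272)*6344364 = (4*70845889 + 2428272)*6344364 = (283383556 + 2428272)*6344364 = 285811828*6344364 = 1813294272337392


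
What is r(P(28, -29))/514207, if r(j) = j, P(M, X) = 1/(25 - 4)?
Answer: 1/10798347 ≈ 9.2607e-8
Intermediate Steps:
P(M, X) = 1/21
r(P(28, -29))/514207 = (1/21)/514207 = (1/21)*(1/514207) = 1/10798347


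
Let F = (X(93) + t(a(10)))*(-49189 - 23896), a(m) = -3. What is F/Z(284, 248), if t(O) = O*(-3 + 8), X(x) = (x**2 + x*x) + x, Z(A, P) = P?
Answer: -158740620/31 ≈ -5.1207e+6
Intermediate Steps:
X(x) = x + 2*x**2 (X(x) = (x**2 + x**2) + x = 2*x**2 + x = x + 2*x**2)
t(O) = 5*O (t(O) = O*5 = 5*O)
F = -1269924960 (F = (93*(1 + 2*93) + 5*(-3))*(-49189 - 23896) = (93*(1 + 186) - 15)*(-73085) = (93*187 - 15)*(-73085) = (17391 - 15)*(-73085) = 17376*(-73085) = -1269924960)
F/Z(284, 248) = -1269924960/248 = -1269924960*1/248 = -158740620/31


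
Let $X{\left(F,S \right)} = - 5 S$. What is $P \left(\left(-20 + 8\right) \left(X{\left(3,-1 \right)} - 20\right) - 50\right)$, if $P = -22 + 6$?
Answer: $-2080$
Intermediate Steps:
$P = -16$
$P \left(\left(-20 + 8\right) \left(X{\left(3,-1 \right)} - 20\right) - 50\right) = - 16 \left(\left(-20 + 8\right) \left(\left(-5\right) \left(-1\right) - 20\right) - 50\right) = - 16 \left(- 12 \left(5 - 20\right) - 50\right) = - 16 \left(\left(-12\right) \left(-15\right) - 50\right) = - 16 \left(180 - 50\right) = \left(-16\right) 130 = -2080$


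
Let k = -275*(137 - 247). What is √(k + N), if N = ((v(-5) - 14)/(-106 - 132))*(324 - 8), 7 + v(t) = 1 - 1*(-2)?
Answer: √428708686/119 ≈ 173.99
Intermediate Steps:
v(t) = -4 (v(t) = -7 + (1 - 1*(-2)) = -7 + (1 + 2) = -7 + 3 = -4)
k = 30250 (k = -275*(-110) = 30250)
N = 2844/119 (N = ((-4 - 14)/(-106 - 132))*(324 - 8) = -18/(-238)*316 = -18*(-1/238)*316 = (9/119)*316 = 2844/119 ≈ 23.899)
√(k + N) = √(30250 + 2844/119) = √(3602594/119) = √428708686/119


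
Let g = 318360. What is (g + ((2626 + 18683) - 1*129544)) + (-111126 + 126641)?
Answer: 225640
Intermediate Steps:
(g + ((2626 + 18683) - 1*129544)) + (-111126 + 126641) = (318360 + ((2626 + 18683) - 1*129544)) + (-111126 + 126641) = (318360 + (21309 - 129544)) + 15515 = (318360 - 108235) + 15515 = 210125 + 15515 = 225640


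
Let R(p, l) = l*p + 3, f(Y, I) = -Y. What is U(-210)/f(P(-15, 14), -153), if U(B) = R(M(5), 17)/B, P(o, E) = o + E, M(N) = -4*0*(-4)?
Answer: -1/70 ≈ -0.014286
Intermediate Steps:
M(N) = 0 (M(N) = 0*(-4) = 0)
P(o, E) = E + o
R(p, l) = 3 + l*p
U(B) = 3/B (U(B) = (3 + 17*0)/B = (3 + 0)/B = 3/B)
U(-210)/f(P(-15, 14), -153) = (3/(-210))/((-(14 - 15))) = (3*(-1/210))/((-1*(-1))) = -1/70/1 = -1/70*1 = -1/70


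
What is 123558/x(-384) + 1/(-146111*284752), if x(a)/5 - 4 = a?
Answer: -1285169986990819/19762564749200 ≈ -65.031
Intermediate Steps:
x(a) = 20 + 5*a
123558/x(-384) + 1/(-146111*284752) = 123558/(20 + 5*(-384)) + 1/(-146111*284752) = 123558/(20 - 1920) - 1/146111*1/284752 = 123558/(-1900) - 1/41605399472 = 123558*(-1/1900) - 1/41605399472 = -61779/950 - 1/41605399472 = -1285169986990819/19762564749200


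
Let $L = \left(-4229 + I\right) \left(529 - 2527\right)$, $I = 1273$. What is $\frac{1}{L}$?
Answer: $\frac{1}{5906088} \approx 1.6932 \cdot 10^{-7}$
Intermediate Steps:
$L = 5906088$ ($L = \left(-4229 + 1273\right) \left(529 - 2527\right) = \left(-2956\right) \left(-1998\right) = 5906088$)
$\frac{1}{L} = \frac{1}{5906088}$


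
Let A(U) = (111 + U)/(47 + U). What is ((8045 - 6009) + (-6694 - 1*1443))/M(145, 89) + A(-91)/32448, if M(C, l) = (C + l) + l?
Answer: -2177619343/115287744 ≈ -18.889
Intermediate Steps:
A(U) = (111 + U)/(47 + U)
M(C, l) = C + 2*l
((8045 - 6009) + (-6694 - 1*1443))/M(145, 89) + A(-91)/32448 = ((8045 - 6009) + (-6694 - 1*1443))/(145 + 2*89) + ((111 - 91)/(47 - 91))/32448 = (2036 + (-6694 - 1443))/(145 + 178) + (20/(-44))*(1/32448) = (2036 - 8137)/323 - 1/44*20*(1/32448) = -6101*1/323 - 5/11*1/32448 = -6101/323 - 5/356928 = -2177619343/115287744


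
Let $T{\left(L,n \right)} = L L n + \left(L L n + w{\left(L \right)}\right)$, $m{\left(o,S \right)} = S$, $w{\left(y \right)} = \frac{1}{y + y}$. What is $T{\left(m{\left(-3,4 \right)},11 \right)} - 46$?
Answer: $\frac{2449}{8} \approx 306.13$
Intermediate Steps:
$w{\left(y \right)} = \frac{1}{2 y}$
$T{\left(L,n \right)} = \frac{1}{2 L} + 2 n L^{2}$ ($T{\left(L,n \right)} = L L n + \left(L L n + \frac{1}{2 L}\right) = L^{2} n + \left(L^{2} n + \frac{1}{2 L}\right) = n L^{2} + \left(n L^{2} + \frac{1}{2 L}\right) = n L^{2} + \left(\frac{1}{2 L} + n L^{2}\right) = \frac{1}{2 L} + 2 n L^{2}$)
$T{\left(m{\left(-3,4 \right)},11 \right)} - 46 = \frac{1 + 4 \cdot 11 \cdot 4^{3}}{2 \cdot 4} - 46 = \frac{1}{2} \cdot \frac{1}{4} \left(1 + 4 \cdot 11 \cdot 64\right) - 46 = \frac{1}{2} \cdot \frac{1}{4} \left(1 + 2816\right) - 46 = \frac{1}{2} \cdot \frac{1}{4} \cdot 2817 - 46 = \frac{2817}{8} - 46 = \frac{2449}{8}$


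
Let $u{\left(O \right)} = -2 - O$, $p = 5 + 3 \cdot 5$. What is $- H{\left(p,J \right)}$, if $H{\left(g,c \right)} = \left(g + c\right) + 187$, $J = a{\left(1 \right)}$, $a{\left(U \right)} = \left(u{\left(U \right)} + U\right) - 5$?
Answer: $-200$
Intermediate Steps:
$p = 20$ ($p = 5 + 15 = 20$)
$a{\left(U \right)} = -7$ ($a{\left(U \right)} = \left(\left(-2 - U\right) + U\right) - 5 = -2 - 5 = -7$)
$J = -7$
$H{\left(g,c \right)} = 187 + c + g$ ($H{\left(g,c \right)} = \left(c + g\right) + 187 = 187 + c + g$)
$- H{\left(p,J \right)} = - (187 - 7 + 20) = \left(-1\right) 200 = -200$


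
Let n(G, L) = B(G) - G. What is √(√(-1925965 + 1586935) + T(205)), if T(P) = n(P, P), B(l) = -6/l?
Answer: √(-8616355 + 126075*I*√37670)/205 ≈ 14.358 + 20.277*I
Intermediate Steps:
n(G, L) = -G - 6/G (n(G, L) = -6/G - G = -G - 6/G)
T(P) = -P - 6/P
√(√(-1925965 + 1586935) + T(205)) = √(√(-1925965 + 1586935) + (-1*205 - 6/205)) = √(√(-339030) + (-205 - 6*1/205)) = √(3*I*√37670 + (-205 - 6/205)) = √(3*I*√37670 - 42031/205) = √(-42031/205 + 3*I*√37670)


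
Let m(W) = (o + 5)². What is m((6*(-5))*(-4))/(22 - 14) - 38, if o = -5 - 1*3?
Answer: -295/8 ≈ -36.875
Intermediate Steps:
o = -8 (o = -5 - 3 = -8)
m(W) = 9 (m(W) = (-8 + 5)² = (-3)² = 9)
m((6*(-5))*(-4))/(22 - 14) - 38 = 9/(22 - 14) - 38 = 9/8 - 38 = -295/8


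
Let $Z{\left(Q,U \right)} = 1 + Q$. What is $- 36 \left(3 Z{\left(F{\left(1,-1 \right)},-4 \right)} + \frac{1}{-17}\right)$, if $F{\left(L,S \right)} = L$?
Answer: $- \frac{3636}{17} \approx -213.88$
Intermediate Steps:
$- 36 \left(3 Z{\left(F{\left(1,-1 \right)},-4 \right)} + \frac{1}{-17}\right) = - 36 \left(3 \left(1 + 1\right) + \frac{1}{-17}\right) = - 36 \left(3 \cdot 2 - \frac{1}{17}\right) = - 36 \left(6 - \frac{1}{17}\right) = \left(-36\right) \frac{101}{17} = - \frac{3636}{17}$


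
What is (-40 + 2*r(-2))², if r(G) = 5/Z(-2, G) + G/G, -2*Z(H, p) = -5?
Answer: 1156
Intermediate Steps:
Z(H, p) = 5/2 (Z(H, p) = -½*(-5) = 5/2)
r(G) = 3 (r(G) = 5/(5/2) + G/G = 5*(⅖) + 1 = 2 + 1 = 3)
(-40 + 2*r(-2))² = (-40 + 2*3)² = (-40 + 6)² = (-34)² = 1156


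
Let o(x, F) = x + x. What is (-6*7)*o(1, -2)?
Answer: -84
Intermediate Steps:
o(x, F) = 2*x
(-6*7)*o(1, -2) = (-6*7)*(2*1) = -42*2 = -84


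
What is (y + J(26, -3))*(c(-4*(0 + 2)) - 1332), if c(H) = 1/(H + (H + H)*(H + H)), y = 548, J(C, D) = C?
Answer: -94806145/124 ≈ -7.6457e+5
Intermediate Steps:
c(H) = 1/(H + 4*H²) (c(H) = 1/(H + (2*H)*(2*H)) = 1/(H + 4*H²))
(y + J(26, -3))*(c(-4*(0 + 2)) - 1332) = (548 + 26)*(1/(((-4*(0 + 2)))*(1 + 4*(-4*(0 + 2)))) - 1332) = 574*(1/(((-4*2))*(1 + 4*(-4*2))) - 1332) = 574*(1/((-8)*(1 + 4*(-8))) - 1332) = 574*(-1/(8*(1 - 32)) - 1332) = 574*(-⅛/(-31) - 1332) = 574*(-⅛*(-1/31) - 1332) = 574*(1/248 - 1332) = 574*(-330335/248) = -94806145/124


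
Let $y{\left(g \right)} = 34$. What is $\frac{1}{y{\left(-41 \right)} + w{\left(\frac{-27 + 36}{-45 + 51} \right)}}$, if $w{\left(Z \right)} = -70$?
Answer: $- \frac{1}{36} \approx -0.027778$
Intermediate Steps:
$\frac{1}{y{\left(-41 \right)} + w{\left(\frac{-27 + 36}{-45 + 51} \right)}} = \frac{1}{34 - 70} = \frac{1}{-36} = - \frac{1}{36}$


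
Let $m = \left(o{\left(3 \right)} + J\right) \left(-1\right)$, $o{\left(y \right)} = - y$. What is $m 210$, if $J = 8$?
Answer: $-1050$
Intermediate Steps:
$m = -5$ ($m = \left(\left(-1\right) 3 + 8\right) \left(-1\right) = \left(-3 + 8\right) \left(-1\right) = 5 \left(-1\right) = -5$)
$m 210 = \left(-5\right) 210 = -1050$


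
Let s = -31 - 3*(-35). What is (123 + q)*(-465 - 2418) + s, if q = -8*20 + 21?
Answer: 46202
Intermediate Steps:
q = -139 (q = -160 + 21 = -139)
s = 74 (s = -31 + 105 = 74)
(123 + q)*(-465 - 2418) + s = (123 - 139)*(-465 - 2418) + 74 = -16*(-2883) + 74 = 46128 + 74 = 46202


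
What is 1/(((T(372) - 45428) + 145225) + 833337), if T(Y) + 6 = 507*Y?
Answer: 1/1121732 ≈ 8.9148e-7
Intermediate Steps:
T(Y) = -6 + 507*Y
1/(((T(372) - 45428) + 145225) + 833337) = 1/((((-6 + 507*372) - 45428) + 145225) + 833337) = 1/((((-6 + 188604) - 45428) + 145225) + 833337) = 1/(((188598 - 45428) + 145225) + 833337) = 1/((143170 + 145225) + 833337) = 1/(288395 + 833337) = 1/1121732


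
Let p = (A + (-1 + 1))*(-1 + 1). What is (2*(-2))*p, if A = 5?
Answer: 0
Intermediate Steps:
p = 0 (p = (5 + (-1 + 1))*(-1 + 1) = (5 + 0)*0 = 5*0 = 0)
(2*(-2))*p = (2*(-2))*0 = -4*0 = 0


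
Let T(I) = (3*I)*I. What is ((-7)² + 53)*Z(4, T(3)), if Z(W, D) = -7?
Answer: -714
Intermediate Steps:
T(I) = 3*I²
((-7)² + 53)*Z(4, T(3)) = ((-7)² + 53)*(-7) = (49 + 53)*(-7) = 102*(-7) = -714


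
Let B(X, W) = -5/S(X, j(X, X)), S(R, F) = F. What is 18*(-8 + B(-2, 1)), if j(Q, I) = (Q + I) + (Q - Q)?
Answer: -243/2 ≈ -121.50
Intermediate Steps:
j(Q, I) = I + Q (j(Q, I) = (I + Q) + 0 = I + Q)
B(X, W) = -5/(2*X) (B(X, W) = -5/(X + X) = -5*1/(2*X) = -5/(2*X))
18*(-8 + B(-2, 1)) = 18*(-8 - 5/2/(-2)) = 18*(-8 - 5/2*(-½)) = 18*(-8 + 5/4) = 18*(-27/4) = -243/2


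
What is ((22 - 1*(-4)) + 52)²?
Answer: 6084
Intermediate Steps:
((22 - 1*(-4)) + 52)² = ((22 + 4) + 52)² = (26 + 52)² = 78² = 6084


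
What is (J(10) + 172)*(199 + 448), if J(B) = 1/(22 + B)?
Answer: 3561735/32 ≈ 1.1130e+5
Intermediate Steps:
(J(10) + 172)*(199 + 448) = (1/(22 + 10) + 172)*(199 + 448) = (1/32 + 172)*647 = (5505/32)*647 = 3561735/32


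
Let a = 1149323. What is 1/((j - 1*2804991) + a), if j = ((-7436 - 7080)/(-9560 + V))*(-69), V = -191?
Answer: -9751/16145420272 ≈ -6.0395e-7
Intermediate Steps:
j = -1001604/9751 (j = ((-7436 - 7080)/(-9560 - 191))*(-69) = -14516/(-9751)*(-69) = -14516*(-1/9751)*(-69) = (14516/9751)*(-69) = -1001604/9751 ≈ -102.72)
1/((j - 1*2804991) + a) = 1/((-1001604/9751 - 1*2804991) + 1149323) = 1/((-1001604/9751 - 2804991) + 1149323) = 1/(-27352468845/9751 + 1149323) = 1/(-16145420272/9751) = -9751/16145420272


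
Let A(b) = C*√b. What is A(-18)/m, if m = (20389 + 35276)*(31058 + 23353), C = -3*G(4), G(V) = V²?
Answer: -16*I*√2/336532035 ≈ -6.7237e-8*I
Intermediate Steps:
C = -48 (C = -3*4² = -3*16 = -48)
m = 3028788315 (m = 55665*54411 = 3028788315)
A(b) = -48*√b
A(-18)/m = -144*I*√2/3028788315 = -144*I*√2*(1/3028788315) = -16*I*√2/336532035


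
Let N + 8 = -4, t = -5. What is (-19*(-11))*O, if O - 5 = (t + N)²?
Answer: 61446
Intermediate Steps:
N = -12 (N = -8 - 4 = -12)
O = 294 (O = 5 + (-5 - 12)² = 5 + (-17)² = 5 + 289 = 294)
(-19*(-11))*O = -19*(-11)*294 = 209*294 = 61446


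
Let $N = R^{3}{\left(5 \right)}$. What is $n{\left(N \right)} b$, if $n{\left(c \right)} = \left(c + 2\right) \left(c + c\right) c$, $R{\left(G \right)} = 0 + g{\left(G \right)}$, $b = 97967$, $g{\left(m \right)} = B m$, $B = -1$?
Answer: $-376560656250$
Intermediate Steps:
$g{\left(m \right)} = - m$
$R{\left(G \right)} = - G$ ($R{\left(G \right)} = 0 - G = - G$)
$N = -125$ ($N = \left(\left(-1\right) 5\right)^{3} = \left(-5\right)^{3} = -125$)
$n{\left(c \right)} = 2 c^{2} \left(2 + c\right)$ ($n{\left(c \right)} = \left(2 + c\right) 2 c c = 2 c \left(2 + c\right) c = 2 c^{2} \left(2 + c\right)$)
$n{\left(N \right)} b = 2 \left(-125\right)^{2} \left(2 - 125\right) 97967 = 2 \cdot 15625 \left(-123\right) 97967 = \left(-3843750\right) 97967 = -376560656250$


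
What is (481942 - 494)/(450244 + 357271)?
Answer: 481448/807515 ≈ 0.59621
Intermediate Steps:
(481942 - 494)/(450244 + 357271) = 481448/807515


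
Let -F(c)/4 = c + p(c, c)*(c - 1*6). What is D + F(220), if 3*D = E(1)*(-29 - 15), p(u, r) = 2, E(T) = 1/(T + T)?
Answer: -7798/3 ≈ -2599.3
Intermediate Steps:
E(T) = 1/(2*T)
D = -22/3 (D = (((1/2)/1)*(-29 - 15))/3 = (((1/2)*1)*(-44))/3 = ((1/2)*(-44))/3 = (1/3)*(-22) = -22/3 ≈ -7.3333)
F(c) = 48 - 12*c (F(c) = -4*(c + 2*(c - 1*6)) = -4*(c + 2*(c - 6)) = -4*(c + 2*(-6 + c)) = -4*(c + (-12 + 2*c)) = -4*(-12 + 3*c) = 48 - 12*c)
D + F(220) = -22/3 + (48 - 12*220) = -22/3 + (48 - 2640) = -22/3 - 2592 = -7798/3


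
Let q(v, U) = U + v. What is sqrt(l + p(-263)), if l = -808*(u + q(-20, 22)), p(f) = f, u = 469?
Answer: I*sqrt(380831) ≈ 617.12*I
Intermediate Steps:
l = -380568 (l = -808*(469 + (22 - 20)) = -808*(469 + 2) = -808*471 = -380568)
sqrt(l + p(-263)) = sqrt(-380568 - 263) = sqrt(-380831) = I*sqrt(380831)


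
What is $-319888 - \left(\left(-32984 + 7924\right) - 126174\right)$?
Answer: $-168654$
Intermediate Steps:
$-319888 - \left(\left(-32984 + 7924\right) - 126174\right) = -319888 - \left(-25060 - 126174\right) = -319888 - -151234 = -319888 + 151234 = -168654$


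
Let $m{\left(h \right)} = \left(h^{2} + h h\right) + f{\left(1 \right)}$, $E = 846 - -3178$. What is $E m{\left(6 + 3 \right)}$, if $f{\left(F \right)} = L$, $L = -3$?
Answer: $639816$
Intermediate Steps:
$E = 4024$ ($E = 846 + 3178 = 4024$)
$f{\left(F \right)} = -3$
$m{\left(h \right)} = -3 + 2 h^{2}$ ($m{\left(h \right)} = \left(h^{2} + h h\right) - 3 = \left(h^{2} + h^{2}\right) - 3 = 2 h^{2} - 3 = -3 + 2 h^{2}$)
$E m{\left(6 + 3 \right)} = 4024 \left(-3 + 2 \left(6 + 3\right)^{2}\right) = 4024 \left(-3 + 2 \cdot 9^{2}\right) = 4024 \left(-3 + 2 \cdot 81\right) = 4024 \left(-3 + 162\right) = 4024 \cdot 159 = 639816$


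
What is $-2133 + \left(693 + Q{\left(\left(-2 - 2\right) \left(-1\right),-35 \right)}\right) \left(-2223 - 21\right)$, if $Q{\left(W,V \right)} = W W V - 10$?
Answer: $-278145$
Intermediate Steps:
$Q{\left(W,V \right)} = -10 + V W^{2}$ ($Q{\left(W,V \right)} = W^{2} V - 10 = V W^{2} - 10 = -10 + V W^{2}$)
$-2133 + \left(693 + Q{\left(\left(-2 - 2\right) \left(-1\right),-35 \right)}\right) \left(-2223 - 21\right) = -2133 + \left(693 - \left(10 + 35 \left(\left(-2 - 2\right) \left(-1\right)\right)^{2}\right)\right) \left(-2223 - 21\right) = -2133 + \left(693 - \left(10 + 35 \left(\left(-4\right) \left(-1\right)\right)^{2}\right)\right) \left(-2244\right) = -2133 + \left(693 - \left(10 + 35 \cdot 4^{2}\right)\right) \left(-2244\right) = -2133 + \left(693 - 570\right) \left(-2244\right) = -2133 + 123 \left(-2244\right) = -2133 - 276012 = -278145$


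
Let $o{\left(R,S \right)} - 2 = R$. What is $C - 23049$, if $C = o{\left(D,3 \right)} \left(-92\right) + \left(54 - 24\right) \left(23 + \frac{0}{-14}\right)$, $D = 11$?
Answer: $-23555$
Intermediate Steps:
$o{\left(R,S \right)} = 2 + R$
$C = -506$ ($C = \left(2 + 11\right) \left(-92\right) + \left(54 - 24\right) \left(23 + \frac{0}{-14}\right) = 13 \left(-92\right) + 30 \left(23 + 0 \left(- \frac{1}{14}\right)\right) = -1196 + 30 \left(23 + 0\right) = -1196 + 30 \cdot 23 = -1196 + 690 = -506$)
$C - 23049 = -506 - 23049 = -23555$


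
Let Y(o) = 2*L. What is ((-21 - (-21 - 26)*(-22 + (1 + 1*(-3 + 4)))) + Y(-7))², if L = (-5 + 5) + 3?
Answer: 912025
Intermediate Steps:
L = 3 (L = 0 + 3 = 3)
Y(o) = 6 (Y(o) = 2*3 = 6)
((-21 - (-21 - 26)*(-22 + (1 + 1*(-3 + 4)))) + Y(-7))² = ((-21 - (-21 - 26)*(-22 + (1 + 1*(-3 + 4)))) + 6)² = ((-21 - (-47)*(-22 + (1 + 1*1))) + 6)² = ((-21 - (-47)*(-22 + (1 + 1))) + 6)² = ((-21 - (-47)*(-22 + 2)) + 6)² = ((-21 - (-47)*(-20)) + 6)² = ((-21 - 1*940) + 6)² = ((-21 - 940) + 6)² = (-961 + 6)² = (-955)² = 912025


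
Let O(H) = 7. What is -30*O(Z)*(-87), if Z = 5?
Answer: 18270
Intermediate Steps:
-30*O(Z)*(-87) = -30*7*(-87) = -210*(-87) = 18270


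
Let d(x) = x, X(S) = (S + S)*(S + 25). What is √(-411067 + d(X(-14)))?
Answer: 5*I*√16455 ≈ 641.38*I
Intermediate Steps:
X(S) = 2*S*(25 + S) (X(S) = (2*S)*(25 + S) = 2*S*(25 + S))
√(-411067 + d(X(-14))) = √(-411067 + 2*(-14)*(25 - 14)) = √(-411067 + 2*(-14)*11) = √(-411067 - 308) = √(-411375) = 5*I*√16455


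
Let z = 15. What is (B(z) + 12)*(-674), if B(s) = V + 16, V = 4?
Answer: -21568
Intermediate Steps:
B(s) = 20 (B(s) = 4 + 16 = 20)
(B(z) + 12)*(-674) = (20 + 12)*(-674) = 32*(-674) = -21568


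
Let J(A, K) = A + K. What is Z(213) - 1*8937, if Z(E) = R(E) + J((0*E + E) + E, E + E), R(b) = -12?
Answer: -8097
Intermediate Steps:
Z(E) = -12 + 4*E (Z(E) = -12 + (((0*E + E) + E) + (E + E)) = -12 + (((0 + E) + E) + 2*E) = -12 + ((E + E) + 2*E) = -12 + (2*E + 2*E) = -12 + 4*E)
Z(213) - 1*8937 = (-12 + 4*213) - 1*8937 = (-12 + 852) - 8937 = 840 - 8937 = -8097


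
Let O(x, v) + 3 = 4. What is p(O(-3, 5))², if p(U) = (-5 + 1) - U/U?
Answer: 25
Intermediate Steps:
O(x, v) = 1 (O(x, v) = -3 + 4 = 1)
p(U) = -5 (p(U) = -4 - 1*1 = -4 - 1 = -5)
p(O(-3, 5))² = (-5)² = 25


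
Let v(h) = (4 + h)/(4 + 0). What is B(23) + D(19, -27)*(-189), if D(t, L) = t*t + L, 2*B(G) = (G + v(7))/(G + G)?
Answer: -23230265/368 ≈ -63126.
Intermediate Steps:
v(h) = 1 + h/4 (v(h) = (4 + h)/4 = (4 + h)*(¼) = 1 + h/4)
B(G) = (11/4 + G)/(4*G) (B(G) = ((G + (1 + (¼)*7))/(G + G))/2 = ((G + (1 + 7/4))/((2*G)))/2 = ((G + 11/4)*(1/(2*G)))/2 = ((11/4 + G)*(1/(2*G)))/2 = ((11/4 + G)/(2*G))/2 = (11/4 + G)/(4*G))
D(t, L) = L + t² (D(t, L) = t² + L = L + t²)
B(23) + D(19, -27)*(-189) = (1/16)*(11 + 4*23)/23 + (-27 + 19²)*(-189) = (1/16)*(1/23)*(11 + 92) + (-27 + 361)*(-189) = (1/16)*(1/23)*103 + 334*(-189) = 103/368 - 63126 = -23230265/368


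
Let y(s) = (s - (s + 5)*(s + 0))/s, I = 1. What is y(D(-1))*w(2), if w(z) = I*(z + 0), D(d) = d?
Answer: -6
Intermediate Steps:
y(s) = (s - s*(5 + s))/s (y(s) = (s - (5 + s)*s)/s = (s - s*(5 + s))/s)
w(z) = z (w(z) = 1*(z + 0) = 1*z = z)
y(D(-1))*w(2) = (-4 - 1*(-1))*2 = (-4 + 1)*2 = -3*2 = -6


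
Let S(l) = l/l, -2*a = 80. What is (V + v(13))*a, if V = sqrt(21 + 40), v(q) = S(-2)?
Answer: -40 - 40*sqrt(61) ≈ -352.41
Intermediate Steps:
a = -40 (a = -1/2*80 = -40)
S(l) = 1
v(q) = 1
V = sqrt(61) ≈ 7.8102
(V + v(13))*a = (sqrt(61) + 1)*(-40) = (1 + sqrt(61))*(-40) = -40 - 40*sqrt(61)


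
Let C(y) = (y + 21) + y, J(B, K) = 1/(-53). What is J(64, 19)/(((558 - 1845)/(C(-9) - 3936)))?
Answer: -437/7579 ≈ -0.057659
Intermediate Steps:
J(B, K) = -1/53
C(y) = 21 + 2*y (C(y) = (21 + y) + y = 21 + 2*y)
J(64, 19)/(((558 - 1845)/(C(-9) - 3936))) = -((21 + 2*(-9)) - 3936)/(558 - 1845)/53 = -1/(53*((-1287/((21 - 18) - 3936)))) = -1/(53*((-1287/(3 - 3936)))) = -1/(53*((-1287/(-3933)))) = -1/(53*((-1287*(-1/3933)))) = -1/(53*143/437) = -1/53*437/143 = -437/7579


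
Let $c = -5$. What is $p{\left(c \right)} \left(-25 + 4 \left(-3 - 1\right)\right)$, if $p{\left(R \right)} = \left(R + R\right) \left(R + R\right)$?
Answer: $-4100$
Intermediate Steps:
$p{\left(R \right)} = 4 R^{2}$ ($p{\left(R \right)} = 2 R 2 R = 4 R^{2}$)
$p{\left(c \right)} \left(-25 + 4 \left(-3 - 1\right)\right) = 4 \left(-5\right)^{2} \left(-25 + 4 \left(-3 - 1\right)\right) = 4 \cdot 25 \left(-25 + 4 \left(-4\right)\right) = 100 \left(-25 - 16\right) = 100 \left(-41\right) = -4100$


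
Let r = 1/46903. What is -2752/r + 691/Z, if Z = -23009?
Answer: -2969933982195/23009 ≈ -1.2908e+8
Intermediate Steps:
r = 1/46903 ≈ 2.1321e-5
-2752/r + 691/Z = -2752/1/46903 + 691/(-23009) = -2752*46903 + 691*(-1/23009) = -129077056 - 691/23009 = -2969933982195/23009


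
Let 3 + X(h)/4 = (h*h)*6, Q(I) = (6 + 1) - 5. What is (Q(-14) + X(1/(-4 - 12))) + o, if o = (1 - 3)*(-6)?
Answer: 67/32 ≈ 2.0938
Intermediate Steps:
Q(I) = 2 (Q(I) = 7 - 5 = 2)
o = 12 (o = -2*(-6) = 12)
X(h) = -12 + 24*h**2 (X(h) = -12 + 4*((h*h)*6) = -12 + 4*(h**2*6) = -12 + 4*(6*h**2) = -12 + 24*h**2)
(Q(-14) + X(1/(-4 - 12))) + o = (2 + (-12 + 24*(1/(-4 - 12))**2)) + 12 = (2 + (-12 + 24*(1/(-16))**2)) + 12 = (2 + (-12 + 24*(-1/16)**2)) + 12 = (2 + (-12 + 24*(1/256))) + 12 = (2 + (-12 + 3/32)) + 12 = (2 - 381/32) + 12 = -317/32 + 12 = 67/32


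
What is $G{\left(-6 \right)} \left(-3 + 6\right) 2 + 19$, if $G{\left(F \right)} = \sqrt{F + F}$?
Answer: $19 + 12 i \sqrt{3} \approx 19.0 + 20.785 i$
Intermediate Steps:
$G{\left(F \right)} = \sqrt{2} \sqrt{F}$ ($G{\left(F \right)} = \sqrt{2 F} = \sqrt{2} \sqrt{F}$)
$G{\left(-6 \right)} \left(-3 + 6\right) 2 + 19 = \sqrt{2} \sqrt{-6} \left(-3 + 6\right) 2 + 19 = \sqrt{2} i \sqrt{6} \cdot 3 \cdot 2 + 19 = 2 i \sqrt{3} \cdot 6 + 19 = 12 i \sqrt{3} + 19 = 19 + 12 i \sqrt{3}$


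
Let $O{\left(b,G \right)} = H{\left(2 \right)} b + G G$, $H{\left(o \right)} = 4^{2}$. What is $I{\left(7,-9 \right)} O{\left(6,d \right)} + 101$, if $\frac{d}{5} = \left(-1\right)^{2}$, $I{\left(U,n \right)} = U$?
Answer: $948$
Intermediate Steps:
$H{\left(o \right)} = 16$
$d = 5$ ($d = 5 \left(-1\right)^{2} = 5 \cdot 1 = 5$)
$O{\left(b,G \right)} = G^{2} + 16 b$ ($O{\left(b,G \right)} = 16 b + G G = 16 b + G^{2} = G^{2} + 16 b$)
$I{\left(7,-9 \right)} O{\left(6,d \right)} + 101 = 7 \left(5^{2} + 16 \cdot 6\right) + 101 = 7 \left(25 + 96\right) + 101 = 7 \cdot 121 + 101 = 847 + 101 = 948$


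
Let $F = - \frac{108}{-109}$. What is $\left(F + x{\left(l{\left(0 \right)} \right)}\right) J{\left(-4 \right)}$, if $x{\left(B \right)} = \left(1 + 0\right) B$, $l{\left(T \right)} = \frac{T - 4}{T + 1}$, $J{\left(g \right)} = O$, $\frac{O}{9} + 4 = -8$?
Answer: $\frac{35424}{109} \approx 324.99$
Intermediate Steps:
$O = -108$ ($O = -36 + 9 \left(-8\right) = -36 - 72 = -108$)
$J{\left(g \right)} = -108$
$l{\left(T \right)} = \frac{-4 + T}{1 + T}$
$F = \frac{108}{109}$ ($F = \left(-108\right) \left(- \frac{1}{109}\right) = \frac{108}{109} \approx 0.99083$)
$x{\left(B \right)} = B$ ($x{\left(B \right)} = 1 B = B$)
$\left(F + x{\left(l{\left(0 \right)} \right)}\right) J{\left(-4 \right)} = \left(\frac{108}{109} + \frac{-4 + 0}{1 + 0}\right) \left(-108\right) = \left(\frac{108}{109} + 1^{-1} \left(-4\right)\right) \left(-108\right) = \left(\frac{108}{109} + 1 \left(-4\right)\right) \left(-108\right) = \left(\frac{108}{109} - 4\right) \left(-108\right) = \left(- \frac{328}{109}\right) \left(-108\right) = \frac{35424}{109}$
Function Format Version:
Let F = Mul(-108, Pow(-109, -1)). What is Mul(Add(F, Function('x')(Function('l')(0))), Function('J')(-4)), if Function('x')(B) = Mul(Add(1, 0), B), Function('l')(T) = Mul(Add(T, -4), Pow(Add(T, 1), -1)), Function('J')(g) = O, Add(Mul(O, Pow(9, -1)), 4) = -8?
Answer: Rational(35424, 109) ≈ 324.99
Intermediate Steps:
O = -108 (O = Add(-36, Mul(9, -8)) = Add(-36, -72) = -108)
Function('J')(g) = -108
Function('l')(T) = Mul(Pow(Add(1, T), -1), Add(-4, T)) (Function('l')(T) = Mul(Add(-4, T), Pow(Add(1, T), -1)) = Mul(Pow(Add(1, T), -1), Add(-4, T)))
F = Rational(108, 109) (F = Mul(-108, Rational(-1, 109)) = Rational(108, 109) ≈ 0.99083)
Function('x')(B) = B (Function('x')(B) = Mul(1, B) = B)
Mul(Add(F, Function('x')(Function('l')(0))), Function('J')(-4)) = Mul(Add(Rational(108, 109), Mul(Pow(Add(1, 0), -1), Add(-4, 0))), -108) = Mul(Add(Rational(108, 109), Mul(Pow(1, -1), -4)), -108) = Mul(Add(Rational(108, 109), Mul(1, -4)), -108) = Mul(Add(Rational(108, 109), -4), -108) = Mul(Rational(-328, 109), -108) = Rational(35424, 109)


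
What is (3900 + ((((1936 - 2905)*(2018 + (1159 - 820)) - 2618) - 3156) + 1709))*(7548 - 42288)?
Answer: 79349564520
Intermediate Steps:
(3900 + ((((1936 - 2905)*(2018 + (1159 - 820)) - 2618) - 3156) + 1709))*(7548 - 42288) = (3900 + (((-969*(2018 + 339) - 2618) - 3156) + 1709))*(-34740) = (3900 + (((-969*2357 - 2618) - 3156) + 1709))*(-34740) = (3900 + (((-2283933 - 2618) - 3156) + 1709))*(-34740) = (3900 + ((-2286551 - 3156) + 1709))*(-34740) = (3900 + (-2289707 + 1709))*(-34740) = (3900 - 2287998)*(-34740) = -2284098*(-34740) = 79349564520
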